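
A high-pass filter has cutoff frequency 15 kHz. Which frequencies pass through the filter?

A high-pass filter passes all frequencies above the cutoff frequency 15 kHz and attenuates lower frequencies.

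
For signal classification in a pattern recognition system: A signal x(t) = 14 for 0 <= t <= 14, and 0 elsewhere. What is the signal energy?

Energy = integral of |x(t)|^2 dt over the signal duration
= 14^2 * 14 = 196 * 14 = 2744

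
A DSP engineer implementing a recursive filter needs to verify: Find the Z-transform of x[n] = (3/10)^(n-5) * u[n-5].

Time-shifting property: if X(z) = Z{x[n]}, then Z{x[n-d]} = z^(-d) * X(z)
X(z) = z/(z - 3/10) for x[n] = (3/10)^n * u[n]
Z{x[n-5]} = z^(-5) * z/(z - 3/10) = z^(-4)/(z - 3/10)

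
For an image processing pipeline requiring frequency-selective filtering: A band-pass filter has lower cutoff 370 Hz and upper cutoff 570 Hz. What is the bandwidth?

Bandwidth = f_high - f_low
= 570 Hz - 370 Hz = 200 Hz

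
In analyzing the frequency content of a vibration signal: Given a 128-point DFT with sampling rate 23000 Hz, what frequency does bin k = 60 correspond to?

The frequency of DFT bin k is: f_k = k * f_s / N
f_60 = 60 * 23000 / 128 = 43125/4 Hz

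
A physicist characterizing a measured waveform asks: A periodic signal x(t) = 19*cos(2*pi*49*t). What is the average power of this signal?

Average power of A*cos(wt) is A^2/2.
P = 19^2 / 2 = 361/2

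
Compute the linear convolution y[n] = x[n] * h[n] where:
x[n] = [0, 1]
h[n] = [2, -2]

y[n] = sum_k x[k]*h[n-k]. Output length = len(x) + len(h) - 1 = 2 + 2 - 1 = 3.
y[0] = 0*2 = 0
y[1] = 1*2 + 0*-2 = 2
y[2] = 1*-2 = -2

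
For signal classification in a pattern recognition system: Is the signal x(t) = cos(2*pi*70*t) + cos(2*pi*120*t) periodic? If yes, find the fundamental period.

f1 = 70 Hz, f2 = 120 Hz
Period T1 = 1/70, T2 = 1/120
Ratio T1/T2 = 120/70, which is rational.
The signal is periodic with fundamental period T = 1/GCD(70,120) = 1/10 s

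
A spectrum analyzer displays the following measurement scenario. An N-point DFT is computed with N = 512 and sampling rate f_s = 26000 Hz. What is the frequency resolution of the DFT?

DFT frequency resolution = f_s / N
= 26000 / 512 = 1625/32 Hz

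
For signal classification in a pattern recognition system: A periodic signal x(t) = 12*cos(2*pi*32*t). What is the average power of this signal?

Average power of A*cos(wt) is A^2/2.
P = 12^2 / 2 = 144/2 = 72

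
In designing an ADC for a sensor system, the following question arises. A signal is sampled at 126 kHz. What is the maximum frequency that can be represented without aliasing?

The maximum frequency that can be represented without aliasing
is the Nyquist frequency: f_max = f_s / 2 = 126 kHz / 2 = 63 kHz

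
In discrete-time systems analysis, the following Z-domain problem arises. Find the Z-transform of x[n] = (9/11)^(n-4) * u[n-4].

Time-shifting property: if X(z) = Z{x[n]}, then Z{x[n-d]} = z^(-d) * X(z)
X(z) = z/(z - 9/11) for x[n] = (9/11)^n * u[n]
Z{x[n-4]} = z^(-4) * z/(z - 9/11) = z^(-3)/(z - 9/11)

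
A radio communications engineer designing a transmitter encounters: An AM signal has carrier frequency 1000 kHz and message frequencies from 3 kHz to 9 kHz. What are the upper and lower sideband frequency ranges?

Upper sideband (USB) = fc + [fm_low, fm_high] = 1000 + [3, 9] = [1003, 1009] kHz
Lower sideband (LSB) = fc - [fm_high, fm_low] = 1000 - [9, 3] = [991, 997] kHz
Total occupied spectrum: 991 kHz to 1009 kHz (plus carrier at 1000 kHz)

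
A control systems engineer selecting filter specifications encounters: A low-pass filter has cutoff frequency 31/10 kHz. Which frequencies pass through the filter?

A low-pass filter passes all frequencies below the cutoff frequency 31/10 kHz and attenuates higher frequencies.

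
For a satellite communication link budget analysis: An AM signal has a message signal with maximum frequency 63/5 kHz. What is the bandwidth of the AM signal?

In AM (double-sideband), the bandwidth is twice the message frequency.
BW = 2 * f_m = 2 * 63/5 kHz = 126/5 kHz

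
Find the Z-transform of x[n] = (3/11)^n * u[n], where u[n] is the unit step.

The Z-transform of a^n * u[n] is z/(z-a) for |z| > |a|.
Here a = 3/11, so X(z) = z/(z - (3/11)) = 11z/(11z - 3)
ROC: |z| > 3/11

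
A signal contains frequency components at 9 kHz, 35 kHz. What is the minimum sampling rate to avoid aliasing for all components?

The highest frequency component is f_max = 35 kHz.
Nyquist rate = 2 * f_max = 2 * 35 kHz = 70 kHz.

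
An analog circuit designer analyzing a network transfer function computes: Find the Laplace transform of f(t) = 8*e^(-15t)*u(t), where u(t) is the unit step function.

Standard Laplace transform pair:
e^(-at)*u(t) <-> 1/(s+a)
With a = 15: L{8*e^(-15t)*u(t)} = 8/(s+15), ROC: Re(s) > -15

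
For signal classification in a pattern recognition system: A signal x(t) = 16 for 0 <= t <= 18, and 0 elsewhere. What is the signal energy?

Energy = integral of |x(t)|^2 dt over the signal duration
= 16^2 * 18 = 256 * 18 = 4608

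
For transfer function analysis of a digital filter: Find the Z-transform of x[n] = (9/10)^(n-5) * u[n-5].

Time-shifting property: if X(z) = Z{x[n]}, then Z{x[n-d]} = z^(-d) * X(z)
X(z) = z/(z - 9/10) for x[n] = (9/10)^n * u[n]
Z{x[n-5]} = z^(-5) * z/(z - 9/10) = z^(-4)/(z - 9/10)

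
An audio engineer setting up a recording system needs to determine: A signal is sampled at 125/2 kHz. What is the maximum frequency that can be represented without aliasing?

The maximum frequency that can be represented without aliasing
is the Nyquist frequency: f_max = f_s / 2 = 125/2 kHz / 2 = 125/4 kHz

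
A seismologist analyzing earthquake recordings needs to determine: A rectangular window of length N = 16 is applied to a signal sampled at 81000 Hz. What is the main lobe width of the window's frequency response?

For a rectangular window of length N,
the main lobe width in frequency is 2*f_s/N.
= 2*81000/16 = 10125 Hz
This determines the minimum frequency separation for resolving two sinusoids.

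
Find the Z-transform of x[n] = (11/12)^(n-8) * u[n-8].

Time-shifting property: if X(z) = Z{x[n]}, then Z{x[n-d]} = z^(-d) * X(z)
X(z) = z/(z - 11/12) for x[n] = (11/12)^n * u[n]
Z{x[n-8]} = z^(-8) * z/(z - 11/12) = z^(-7)/(z - 11/12)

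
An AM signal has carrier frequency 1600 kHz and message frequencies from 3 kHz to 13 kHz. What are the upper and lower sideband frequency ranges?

Upper sideband (USB) = fc + [fm_low, fm_high] = 1600 + [3, 13] = [1603, 1613] kHz
Lower sideband (LSB) = fc - [fm_high, fm_low] = 1600 - [13, 3] = [1587, 1597] kHz
Total occupied spectrum: 1587 kHz to 1613 kHz (plus carrier at 1600 kHz)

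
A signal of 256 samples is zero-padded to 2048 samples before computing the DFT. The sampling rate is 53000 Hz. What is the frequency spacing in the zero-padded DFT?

Original DFT: N = 256, resolution = f_s/N = 53000/256 = 6625/32 Hz
Zero-padded DFT: N = 2048, resolution = f_s/N = 53000/2048 = 6625/256 Hz
Zero-padding interpolates the spectrum (finer frequency grid)
but does NOT improve the true spectral resolution (ability to resolve close frequencies).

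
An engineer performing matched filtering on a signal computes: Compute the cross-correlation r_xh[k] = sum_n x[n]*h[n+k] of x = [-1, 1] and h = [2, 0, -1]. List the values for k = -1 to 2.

Both sequences indexed from 0 and zero outside their support.
Lags with overlap: k = -1 to 2.
  r_xh[-1] = x[1]*h[0] = 2
  r_xh[0] = x[0]*h[0] + x[1]*h[1] = -2
  r_xh[1] = x[0]*h[1] + x[1]*h[2] = -1
  r_xh[2] = x[0]*h[2] = 1
r_xh = [2, -2, -1, 1] (for k = -1, ..., 2)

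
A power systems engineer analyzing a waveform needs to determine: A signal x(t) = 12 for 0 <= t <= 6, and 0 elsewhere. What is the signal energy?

Energy = integral of |x(t)|^2 dt over the signal duration
= 12^2 * 6 = 144 * 6 = 864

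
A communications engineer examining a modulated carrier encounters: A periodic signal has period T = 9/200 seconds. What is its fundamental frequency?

The fundamental frequency is the reciprocal of the period.
f = 1/T = 1/(9/200) = 200/9 Hz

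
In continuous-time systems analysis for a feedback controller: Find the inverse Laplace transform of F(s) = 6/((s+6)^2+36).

Standard pair: w/((s+a)^2+w^2) <-> e^(-at)*sin(wt)*u(t)
With a=6, w=6: f(t) = e^(-6t)*sin(6t)*u(t)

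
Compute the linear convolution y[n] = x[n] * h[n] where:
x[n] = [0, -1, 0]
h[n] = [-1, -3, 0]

y[n] = sum_k x[k]*h[n-k]. Output length = len(x) + len(h) - 1 = 3 + 3 - 1 = 5.
y[0] = 0*-1 = 0
y[1] = -1*-1 + 0*-3 = 1
y[2] = 0*-1 + -1*-3 + 0*0 = 3
y[3] = 0*-3 + -1*0 = 0
y[4] = 0*0 = 0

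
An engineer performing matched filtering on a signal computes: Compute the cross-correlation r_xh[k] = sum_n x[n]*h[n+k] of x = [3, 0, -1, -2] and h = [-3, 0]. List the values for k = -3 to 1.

Both sequences indexed from 0 and zero outside their support.
Lags with overlap: k = -3 to 1.
  r_xh[-3] = x[3]*h[0] = 6
  r_xh[-2] = x[2]*h[0] + x[3]*h[1] = 3
  r_xh[-1] = x[1]*h[0] + x[2]*h[1] = 0
  r_xh[0] = x[0]*h[0] + x[1]*h[1] = -9
  r_xh[1] = x[0]*h[1] = 0
r_xh = [6, 3, 0, -9, 0] (for k = -3, ..., 1)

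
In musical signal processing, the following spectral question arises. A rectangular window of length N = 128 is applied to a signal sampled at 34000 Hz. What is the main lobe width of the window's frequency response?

For a rectangular window of length N,
the main lobe width in frequency is 2*f_s/N.
= 2*34000/128 = 2125/4 Hz
This determines the minimum frequency separation for resolving two sinusoids.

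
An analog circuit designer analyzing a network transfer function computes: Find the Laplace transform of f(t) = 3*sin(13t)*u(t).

Standard pair: sin(wt)*u(t) <-> w/(s^2+w^2)
With w = 13: L{3*sin(13t)*u(t)} = 39/(s^2+169)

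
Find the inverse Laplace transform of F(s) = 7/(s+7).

Standard pair: k/(s+a) <-> k*e^(-at)*u(t)
With k=7, a=7: f(t) = 7*e^(-7t)*u(t)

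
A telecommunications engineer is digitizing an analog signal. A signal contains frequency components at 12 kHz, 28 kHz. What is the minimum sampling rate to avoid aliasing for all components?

The highest frequency component is f_max = 28 kHz.
Nyquist rate = 2 * f_max = 2 * 28 kHz = 56 kHz.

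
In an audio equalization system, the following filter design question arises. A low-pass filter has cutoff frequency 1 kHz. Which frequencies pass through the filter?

A low-pass filter passes all frequencies below the cutoff frequency 1 kHz and attenuates higher frequencies.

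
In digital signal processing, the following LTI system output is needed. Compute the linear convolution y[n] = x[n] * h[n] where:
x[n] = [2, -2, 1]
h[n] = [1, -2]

y[n] = sum_k x[k]*h[n-k]. Output length = len(x) + len(h) - 1 = 3 + 2 - 1 = 4.
y[0] = 2*1 = 2
y[1] = -2*1 + 2*-2 = -6
y[2] = 1*1 + -2*-2 = 5
y[3] = 1*-2 = -2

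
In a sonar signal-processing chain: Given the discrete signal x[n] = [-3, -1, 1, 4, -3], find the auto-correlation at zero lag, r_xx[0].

The auto-correlation at zero lag r_xx[0] equals the signal energy.
r_xx[0] = sum of x[n]^2 = (-3)^2 + (-1)^2 + 1^2 + 4^2 + (-3)^2
= 9 + 1 + 1 + 16 + 9 = 36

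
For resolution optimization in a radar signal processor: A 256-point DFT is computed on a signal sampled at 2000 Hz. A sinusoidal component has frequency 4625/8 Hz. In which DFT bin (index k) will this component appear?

DFT frequency resolution = f_s/N = 2000/256 = 125/16 Hz
Bin index k = f_signal / resolution = 4625/8 / 125/16 = 74
The signal frequency 4625/8 Hz falls in DFT bin k = 74.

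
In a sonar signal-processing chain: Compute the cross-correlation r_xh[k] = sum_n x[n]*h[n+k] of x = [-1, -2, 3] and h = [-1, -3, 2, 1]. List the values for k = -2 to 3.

Both sequences indexed from 0 and zero outside their support.
Lags with overlap: k = -2 to 3.
  r_xh[-2] = x[2]*h[0] = -3
  r_xh[-1] = x[1]*h[0] + x[2]*h[1] = -7
  r_xh[0] = x[0]*h[0] + x[1]*h[1] + x[2]*h[2] = 13
  r_xh[1] = x[0]*h[1] + x[1]*h[2] + x[2]*h[3] = 2
  r_xh[2] = x[0]*h[2] + x[1]*h[3] = -4
  r_xh[3] = x[0]*h[3] = -1
r_xh = [-3, -7, 13, 2, -4, -1] (for k = -2, ..., 3)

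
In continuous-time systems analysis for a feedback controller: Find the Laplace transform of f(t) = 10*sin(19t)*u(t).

Standard pair: sin(wt)*u(t) <-> w/(s^2+w^2)
With w = 19: L{10*sin(19t)*u(t)} = 190/(s^2+361)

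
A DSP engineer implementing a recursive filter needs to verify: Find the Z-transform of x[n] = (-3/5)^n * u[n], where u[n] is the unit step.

The Z-transform of a^n * u[n] is z/(z-a) for |z| > |a|.
Here a = -3/5, so X(z) = z/(z - (-3/5)) = 5z/(5z + 3)
ROC: |z| > 3/5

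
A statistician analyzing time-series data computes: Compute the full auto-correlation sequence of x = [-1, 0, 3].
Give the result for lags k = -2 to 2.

r_xx[k] = sum_m x[m]*x[m+k], indexed from 0, for k = -2 to 2:
  r_xx[-2] = x[2]*x[0] = -3
  r_xx[-1] = x[1]*x[0] + x[2]*x[1] = 0
  r_xx[0] = x[0]*x[0] + x[1]*x[1] + x[2]*x[2] = 10
  r_xx[1] = x[0]*x[1] + x[1]*x[2] = 0
  r_xx[2] = x[0]*x[2] = -3
r_xx = [-3, 0, 10, 0, -3]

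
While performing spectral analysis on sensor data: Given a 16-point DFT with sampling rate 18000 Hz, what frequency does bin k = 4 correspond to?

The frequency of DFT bin k is: f_k = k * f_s / N
f_4 = 4 * 18000 / 16 = 4500 Hz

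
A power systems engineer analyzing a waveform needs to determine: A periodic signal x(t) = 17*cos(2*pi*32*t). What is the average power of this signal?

Average power of A*cos(wt) is A^2/2.
P = 17^2 / 2 = 289/2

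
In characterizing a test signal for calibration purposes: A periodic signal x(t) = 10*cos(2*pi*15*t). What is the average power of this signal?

Average power of A*cos(wt) is A^2/2.
P = 10^2 / 2 = 100/2 = 50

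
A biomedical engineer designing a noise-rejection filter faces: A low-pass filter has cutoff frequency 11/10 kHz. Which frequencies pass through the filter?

A low-pass filter passes all frequencies below the cutoff frequency 11/10 kHz and attenuates higher frequencies.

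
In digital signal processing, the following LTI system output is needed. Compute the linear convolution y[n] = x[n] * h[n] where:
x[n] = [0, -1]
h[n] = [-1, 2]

y[n] = sum_k x[k]*h[n-k]. Output length = len(x) + len(h) - 1 = 2 + 2 - 1 = 3.
y[0] = 0*-1 = 0
y[1] = -1*-1 + 0*2 = 1
y[2] = -1*2 = -2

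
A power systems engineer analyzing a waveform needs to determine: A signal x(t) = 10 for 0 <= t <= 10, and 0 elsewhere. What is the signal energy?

Energy = integral of |x(t)|^2 dt over the signal duration
= 10^2 * 10 = 100 * 10 = 1000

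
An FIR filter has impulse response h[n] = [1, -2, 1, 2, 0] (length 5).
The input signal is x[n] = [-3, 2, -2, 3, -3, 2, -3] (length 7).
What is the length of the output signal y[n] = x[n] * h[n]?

For linear convolution, the output length is:
len(y) = len(x) + len(h) - 1 = 7 + 5 - 1 = 11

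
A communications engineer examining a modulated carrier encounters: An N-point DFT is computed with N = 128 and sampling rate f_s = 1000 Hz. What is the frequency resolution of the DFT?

DFT frequency resolution = f_s / N
= 1000 / 128 = 125/16 Hz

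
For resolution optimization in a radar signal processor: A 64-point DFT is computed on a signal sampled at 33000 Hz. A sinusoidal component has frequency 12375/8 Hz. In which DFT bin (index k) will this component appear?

DFT frequency resolution = f_s/N = 33000/64 = 4125/8 Hz
Bin index k = f_signal / resolution = 12375/8 / 4125/8 = 3
The signal frequency 12375/8 Hz falls in DFT bin k = 3.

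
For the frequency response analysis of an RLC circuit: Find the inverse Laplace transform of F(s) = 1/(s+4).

Standard pair: k/(s+a) <-> k*e^(-at)*u(t)
With k=1, a=4: f(t) = e^(-4t)*u(t)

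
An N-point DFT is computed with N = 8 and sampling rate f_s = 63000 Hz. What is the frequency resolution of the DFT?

DFT frequency resolution = f_s / N
= 63000 / 8 = 7875 Hz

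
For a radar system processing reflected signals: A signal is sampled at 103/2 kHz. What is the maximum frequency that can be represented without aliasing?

The maximum frequency that can be represented without aliasing
is the Nyquist frequency: f_max = f_s / 2 = 103/2 kHz / 2 = 103/4 kHz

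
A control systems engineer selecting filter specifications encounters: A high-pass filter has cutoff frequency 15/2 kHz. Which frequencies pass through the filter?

A high-pass filter passes all frequencies above the cutoff frequency 15/2 kHz and attenuates lower frequencies.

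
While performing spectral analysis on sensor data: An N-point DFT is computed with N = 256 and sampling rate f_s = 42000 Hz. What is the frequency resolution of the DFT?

DFT frequency resolution = f_s / N
= 42000 / 256 = 2625/16 Hz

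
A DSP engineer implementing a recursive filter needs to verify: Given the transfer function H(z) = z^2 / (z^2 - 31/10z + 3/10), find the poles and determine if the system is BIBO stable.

Poles are roots of the denominator: z^2 - 31/10z + 3/10 = 0.
Quadratic formula: z = [-(-31/10) +/- sqrt((-31/10)^2 - 4*(3/10))] / 2
Discriminant = 961/100 - 6/5 = 841/100; sqrt = 29/10.
z = (31/10 +/- 29/10) / 2 => z = 3 or z = 1/10.
|p1| = 3, |p2| = 1/10.
For BIBO stability, all poles must lie inside the unit circle (|p| < 1).
System is UNSTABLE since at least one |p| >= 1.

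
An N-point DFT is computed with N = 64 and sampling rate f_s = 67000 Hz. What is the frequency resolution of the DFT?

DFT frequency resolution = f_s / N
= 67000 / 64 = 8375/8 Hz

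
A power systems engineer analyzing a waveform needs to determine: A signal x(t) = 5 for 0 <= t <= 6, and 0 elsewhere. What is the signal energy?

Energy = integral of |x(t)|^2 dt over the signal duration
= 5^2 * 6 = 25 * 6 = 150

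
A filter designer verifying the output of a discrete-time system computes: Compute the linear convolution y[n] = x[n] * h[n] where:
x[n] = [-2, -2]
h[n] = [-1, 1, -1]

y[n] = sum_k x[k]*h[n-k]. Output length = len(x) + len(h) - 1 = 2 + 3 - 1 = 4.
y[0] = -2*-1 = 2
y[1] = -2*-1 + -2*1 = 0
y[2] = -2*1 + -2*-1 = 0
y[3] = -2*-1 = 2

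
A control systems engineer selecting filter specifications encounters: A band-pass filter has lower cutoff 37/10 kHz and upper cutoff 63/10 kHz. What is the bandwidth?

Bandwidth = f_high - f_low
= 63/10 kHz - 37/10 kHz = 13/5 kHz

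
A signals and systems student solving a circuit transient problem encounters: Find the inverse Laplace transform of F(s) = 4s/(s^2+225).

Standard pair: s/(s^2+w^2) <-> cos(wt)*u(t)
With k=4, w=15: f(t) = 4*cos(15t)*u(t)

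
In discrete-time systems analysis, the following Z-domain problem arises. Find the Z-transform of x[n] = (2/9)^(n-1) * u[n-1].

Time-shifting property: if X(z) = Z{x[n]}, then Z{x[n-d]} = z^(-d) * X(z)
X(z) = z/(z - 2/9) for x[n] = (2/9)^n * u[n]
Z{x[n-1]} = z^(-1) * z/(z - 2/9) = 1/(z - 2/9)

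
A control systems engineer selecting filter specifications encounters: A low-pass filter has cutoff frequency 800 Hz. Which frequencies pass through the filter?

A low-pass filter passes all frequencies below the cutoff frequency 800 Hz and attenuates higher frequencies.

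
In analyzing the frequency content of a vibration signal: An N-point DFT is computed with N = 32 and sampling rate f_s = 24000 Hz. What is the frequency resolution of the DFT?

DFT frequency resolution = f_s / N
= 24000 / 32 = 750 Hz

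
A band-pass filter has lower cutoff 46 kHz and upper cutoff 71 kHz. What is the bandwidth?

Bandwidth = f_high - f_low
= 71 kHz - 46 kHz = 25 kHz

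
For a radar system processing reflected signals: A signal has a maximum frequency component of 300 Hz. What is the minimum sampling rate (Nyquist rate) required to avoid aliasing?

By the Nyquist-Shannon sampling theorem,
the minimum sampling rate (Nyquist rate) must be at least 2 * f_max.
Nyquist rate = 2 * 300 Hz = 600 Hz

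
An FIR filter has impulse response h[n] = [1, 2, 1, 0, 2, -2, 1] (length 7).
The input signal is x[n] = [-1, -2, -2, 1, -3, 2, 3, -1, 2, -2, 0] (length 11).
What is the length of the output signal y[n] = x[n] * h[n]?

For linear convolution, the output length is:
len(y) = len(x) + len(h) - 1 = 11 + 7 - 1 = 17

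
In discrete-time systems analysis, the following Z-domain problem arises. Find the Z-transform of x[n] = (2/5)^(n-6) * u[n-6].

Time-shifting property: if X(z) = Z{x[n]}, then Z{x[n-d]} = z^(-d) * X(z)
X(z) = z/(z - 2/5) for x[n] = (2/5)^n * u[n]
Z{x[n-6]} = z^(-6) * z/(z - 2/5) = z^(-5)/(z - 2/5)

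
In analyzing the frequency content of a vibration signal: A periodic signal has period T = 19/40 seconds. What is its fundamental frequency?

The fundamental frequency is the reciprocal of the period.
f = 1/T = 1/(19/40) = 40/19 Hz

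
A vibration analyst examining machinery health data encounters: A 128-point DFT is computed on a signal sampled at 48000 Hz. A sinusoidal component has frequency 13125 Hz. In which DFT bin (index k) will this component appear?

DFT frequency resolution = f_s/N = 48000/128 = 375 Hz
Bin index k = f_signal / resolution = 13125 / 375 = 35
The signal frequency 13125 Hz falls in DFT bin k = 35.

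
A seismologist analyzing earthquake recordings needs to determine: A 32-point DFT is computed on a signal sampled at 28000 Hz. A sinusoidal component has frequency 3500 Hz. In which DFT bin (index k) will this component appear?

DFT frequency resolution = f_s/N = 28000/32 = 875 Hz
Bin index k = f_signal / resolution = 3500 / 875 = 4
The signal frequency 3500 Hz falls in DFT bin k = 4.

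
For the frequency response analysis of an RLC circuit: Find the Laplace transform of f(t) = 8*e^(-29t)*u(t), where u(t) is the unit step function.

Standard Laplace transform pair:
e^(-at)*u(t) <-> 1/(s+a)
With a = 29: L{8*e^(-29t)*u(t)} = 8/(s+29), ROC: Re(s) > -29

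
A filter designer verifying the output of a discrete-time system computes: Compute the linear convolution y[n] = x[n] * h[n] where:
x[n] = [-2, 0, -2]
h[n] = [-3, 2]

y[n] = sum_k x[k]*h[n-k]. Output length = len(x) + len(h) - 1 = 3 + 2 - 1 = 4.
y[0] = -2*-3 = 6
y[1] = 0*-3 + -2*2 = -4
y[2] = -2*-3 + 0*2 = 6
y[3] = -2*2 = -4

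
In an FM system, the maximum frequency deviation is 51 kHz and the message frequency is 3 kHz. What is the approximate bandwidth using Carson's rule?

Carson's rule: BW = 2*(delta_f + f_m)
= 2*(51 + 3) kHz = 108 kHz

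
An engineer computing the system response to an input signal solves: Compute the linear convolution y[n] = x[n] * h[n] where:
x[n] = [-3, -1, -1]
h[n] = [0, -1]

y[n] = sum_k x[k]*h[n-k]. Output length = len(x) + len(h) - 1 = 3 + 2 - 1 = 4.
y[0] = -3*0 = 0
y[1] = -1*0 + -3*-1 = 3
y[2] = -1*0 + -1*-1 = 1
y[3] = -1*-1 = 1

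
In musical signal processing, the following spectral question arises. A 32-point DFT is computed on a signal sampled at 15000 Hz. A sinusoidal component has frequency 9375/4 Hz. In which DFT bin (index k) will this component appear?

DFT frequency resolution = f_s/N = 15000/32 = 1875/4 Hz
Bin index k = f_signal / resolution = 9375/4 / 1875/4 = 5
The signal frequency 9375/4 Hz falls in DFT bin k = 5.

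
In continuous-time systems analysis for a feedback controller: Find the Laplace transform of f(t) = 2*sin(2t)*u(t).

Standard pair: sin(wt)*u(t) <-> w/(s^2+w^2)
With w = 2: L{2*sin(2t)*u(t)} = 4/(s^2+4)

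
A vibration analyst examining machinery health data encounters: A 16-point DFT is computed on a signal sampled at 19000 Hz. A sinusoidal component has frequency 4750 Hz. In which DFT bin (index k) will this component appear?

DFT frequency resolution = f_s/N = 19000/16 = 2375/2 Hz
Bin index k = f_signal / resolution = 4750 / 2375/2 = 4
The signal frequency 4750 Hz falls in DFT bin k = 4.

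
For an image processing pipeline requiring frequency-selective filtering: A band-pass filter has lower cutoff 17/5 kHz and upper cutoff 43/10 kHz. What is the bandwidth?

Bandwidth = f_high - f_low
= 43/10 kHz - 17/5 kHz = 9/10 kHz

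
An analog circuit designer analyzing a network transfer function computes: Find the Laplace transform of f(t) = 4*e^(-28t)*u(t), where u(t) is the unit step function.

Standard Laplace transform pair:
e^(-at)*u(t) <-> 1/(s+a)
With a = 28: L{4*e^(-28t)*u(t)} = 4/(s+28), ROC: Re(s) > -28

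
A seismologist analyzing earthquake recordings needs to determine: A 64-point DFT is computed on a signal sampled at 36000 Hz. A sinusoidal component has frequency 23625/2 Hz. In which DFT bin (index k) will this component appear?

DFT frequency resolution = f_s/N = 36000/64 = 1125/2 Hz
Bin index k = f_signal / resolution = 23625/2 / 1125/2 = 21
The signal frequency 23625/2 Hz falls in DFT bin k = 21.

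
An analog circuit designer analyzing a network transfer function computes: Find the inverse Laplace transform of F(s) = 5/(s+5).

Standard pair: k/(s+a) <-> k*e^(-at)*u(t)
With k=5, a=5: f(t) = 5*e^(-5t)*u(t)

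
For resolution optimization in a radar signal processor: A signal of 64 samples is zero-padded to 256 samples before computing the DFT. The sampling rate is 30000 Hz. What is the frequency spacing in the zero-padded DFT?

Original DFT: N = 64, resolution = f_s/N = 30000/64 = 1875/4 Hz
Zero-padded DFT: N = 256, resolution = f_s/N = 30000/256 = 1875/16 Hz
Zero-padding interpolates the spectrum (finer frequency grid)
but does NOT improve the true spectral resolution (ability to resolve close frequencies).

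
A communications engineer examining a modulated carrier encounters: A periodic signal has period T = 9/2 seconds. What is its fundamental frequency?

The fundamental frequency is the reciprocal of the period.
f = 1/T = 1/(9/2) = 2/9 Hz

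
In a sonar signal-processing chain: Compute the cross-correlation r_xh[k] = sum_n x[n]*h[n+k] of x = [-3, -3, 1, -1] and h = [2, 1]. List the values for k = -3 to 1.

Both sequences indexed from 0 and zero outside their support.
Lags with overlap: k = -3 to 1.
  r_xh[-3] = x[3]*h[0] = -2
  r_xh[-2] = x[2]*h[0] + x[3]*h[1] = 1
  r_xh[-1] = x[1]*h[0] + x[2]*h[1] = -5
  r_xh[0] = x[0]*h[0] + x[1]*h[1] = -9
  r_xh[1] = x[0]*h[1] = -3
r_xh = [-2, 1, -5, -9, -3] (for k = -3, ..., 1)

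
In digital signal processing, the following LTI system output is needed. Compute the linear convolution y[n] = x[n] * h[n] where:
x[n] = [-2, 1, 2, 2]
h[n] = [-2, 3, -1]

y[n] = sum_k x[k]*h[n-k]. Output length = len(x) + len(h) - 1 = 4 + 3 - 1 = 6.
y[0] = -2*-2 = 4
y[1] = 1*-2 + -2*3 = -8
y[2] = 2*-2 + 1*3 + -2*-1 = 1
y[3] = 2*-2 + 2*3 + 1*-1 = 1
y[4] = 2*3 + 2*-1 = 4
y[5] = 2*-1 = -2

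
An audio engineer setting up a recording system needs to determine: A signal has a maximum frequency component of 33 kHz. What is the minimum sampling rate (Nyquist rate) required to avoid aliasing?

By the Nyquist-Shannon sampling theorem,
the minimum sampling rate (Nyquist rate) must be at least 2 * f_max.
Nyquist rate = 2 * 33 kHz = 66 kHz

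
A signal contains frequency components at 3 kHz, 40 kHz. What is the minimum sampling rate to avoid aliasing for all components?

The highest frequency component is f_max = 40 kHz.
Nyquist rate = 2 * f_max = 2 * 40 kHz = 80 kHz.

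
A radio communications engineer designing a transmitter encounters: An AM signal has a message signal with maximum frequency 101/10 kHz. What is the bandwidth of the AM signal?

In AM (double-sideband), the bandwidth is twice the message frequency.
BW = 2 * f_m = 2 * 101/10 kHz = 101/5 kHz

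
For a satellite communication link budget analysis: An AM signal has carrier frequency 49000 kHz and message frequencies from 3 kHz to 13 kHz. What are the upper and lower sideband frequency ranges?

Upper sideband (USB) = fc + [fm_low, fm_high] = 49000 + [3, 13] = [49003, 49013] kHz
Lower sideband (LSB) = fc - [fm_high, fm_low] = 49000 - [13, 3] = [48987, 48997] kHz
Total occupied spectrum: 48987 kHz to 49013 kHz (plus carrier at 49000 kHz)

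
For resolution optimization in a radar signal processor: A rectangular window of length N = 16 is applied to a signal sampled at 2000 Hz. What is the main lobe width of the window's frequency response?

For a rectangular window of length N,
the main lobe width in frequency is 2*f_s/N.
= 2*2000/16 = 250 Hz
This determines the minimum frequency separation for resolving two sinusoids.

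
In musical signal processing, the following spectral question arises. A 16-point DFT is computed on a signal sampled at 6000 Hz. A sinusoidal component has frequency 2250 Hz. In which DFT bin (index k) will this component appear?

DFT frequency resolution = f_s/N = 6000/16 = 375 Hz
Bin index k = f_signal / resolution = 2250 / 375 = 6
The signal frequency 2250 Hz falls in DFT bin k = 6.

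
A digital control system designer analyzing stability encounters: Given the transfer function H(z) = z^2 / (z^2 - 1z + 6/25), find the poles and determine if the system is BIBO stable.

Poles are roots of the denominator: z^2 - 1z + 6/25 = 0.
Quadratic formula: z = [-(-1) +/- sqrt((-1)^2 - 4*(6/25))] / 2
Discriminant = 1 - 24/25 = 1/25; sqrt = 1/5.
z = (1 +/- 1/5) / 2 => z = 3/5 or z = 2/5.
|p1| = 3/5, |p2| = 2/5.
For BIBO stability, all poles must lie inside the unit circle (|p| < 1).
System is STABLE since both |p| < 1.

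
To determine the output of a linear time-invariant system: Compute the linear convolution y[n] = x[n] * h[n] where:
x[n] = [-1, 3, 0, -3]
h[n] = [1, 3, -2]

y[n] = sum_k x[k]*h[n-k]. Output length = len(x) + len(h) - 1 = 4 + 3 - 1 = 6.
y[0] = -1*1 = -1
y[1] = 3*1 + -1*3 = 0
y[2] = 0*1 + 3*3 + -1*-2 = 11
y[3] = -3*1 + 0*3 + 3*-2 = -9
y[4] = -3*3 + 0*-2 = -9
y[5] = -3*-2 = 6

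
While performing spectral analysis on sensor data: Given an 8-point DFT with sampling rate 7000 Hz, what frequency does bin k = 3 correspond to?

The frequency of DFT bin k is: f_k = k * f_s / N
f_3 = 3 * 7000 / 8 = 2625 Hz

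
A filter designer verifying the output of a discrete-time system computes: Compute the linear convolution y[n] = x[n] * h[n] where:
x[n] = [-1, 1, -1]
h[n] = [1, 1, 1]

y[n] = sum_k x[k]*h[n-k]. Output length = len(x) + len(h) - 1 = 3 + 3 - 1 = 5.
y[0] = -1*1 = -1
y[1] = 1*1 + -1*1 = 0
y[2] = -1*1 + 1*1 + -1*1 = -1
y[3] = -1*1 + 1*1 = 0
y[4] = -1*1 = -1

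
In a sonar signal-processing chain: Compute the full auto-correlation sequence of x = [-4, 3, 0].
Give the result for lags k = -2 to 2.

r_xx[k] = sum_m x[m]*x[m+k], indexed from 0, for k = -2 to 2:
  r_xx[-2] = x[2]*x[0] = 0
  r_xx[-1] = x[1]*x[0] + x[2]*x[1] = -12
  r_xx[0] = x[0]*x[0] + x[1]*x[1] + x[2]*x[2] = 25
  r_xx[1] = x[0]*x[1] + x[1]*x[2] = -12
  r_xx[2] = x[0]*x[2] = 0
r_xx = [0, -12, 25, -12, 0]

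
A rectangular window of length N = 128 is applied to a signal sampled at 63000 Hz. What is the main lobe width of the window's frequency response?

For a rectangular window of length N,
the main lobe width in frequency is 2*f_s/N.
= 2*63000/128 = 7875/8 Hz
This determines the minimum frequency separation for resolving two sinusoids.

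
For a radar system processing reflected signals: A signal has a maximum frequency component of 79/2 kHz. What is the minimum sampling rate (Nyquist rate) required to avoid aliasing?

By the Nyquist-Shannon sampling theorem,
the minimum sampling rate (Nyquist rate) must be at least 2 * f_max.
Nyquist rate = 2 * 79/2 kHz = 79 kHz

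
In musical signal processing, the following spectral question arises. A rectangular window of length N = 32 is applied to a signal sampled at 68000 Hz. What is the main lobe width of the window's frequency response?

For a rectangular window of length N,
the main lobe width in frequency is 2*f_s/N.
= 2*68000/32 = 4250 Hz
This determines the minimum frequency separation for resolving two sinusoids.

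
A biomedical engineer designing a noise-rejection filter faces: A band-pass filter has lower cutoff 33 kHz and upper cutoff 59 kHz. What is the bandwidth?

Bandwidth = f_high - f_low
= 59 kHz - 33 kHz = 26 kHz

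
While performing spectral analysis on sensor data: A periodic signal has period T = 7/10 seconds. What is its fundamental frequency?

The fundamental frequency is the reciprocal of the period.
f = 1/T = 1/(7/10) = 10/7 Hz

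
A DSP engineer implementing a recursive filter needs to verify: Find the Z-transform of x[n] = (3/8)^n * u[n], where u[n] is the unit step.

The Z-transform of a^n * u[n] is z/(z-a) for |z| > |a|.
Here a = 3/8, so X(z) = z/(z - (3/8)) = 8z/(8z - 3)
ROC: |z| > 3/8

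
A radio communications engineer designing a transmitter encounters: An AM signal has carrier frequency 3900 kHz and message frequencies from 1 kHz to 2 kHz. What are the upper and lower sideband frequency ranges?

Upper sideband (USB) = fc + [fm_low, fm_high] = 3900 + [1, 2] = [3901, 3902] kHz
Lower sideband (LSB) = fc - [fm_high, fm_low] = 3900 - [2, 1] = [3898, 3899] kHz
Total occupied spectrum: 3898 kHz to 3902 kHz (plus carrier at 3900 kHz)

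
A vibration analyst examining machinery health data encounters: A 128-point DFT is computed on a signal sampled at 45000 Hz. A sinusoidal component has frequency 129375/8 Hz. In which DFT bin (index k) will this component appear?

DFT frequency resolution = f_s/N = 45000/128 = 5625/16 Hz
Bin index k = f_signal / resolution = 129375/8 / 5625/16 = 46
The signal frequency 129375/8 Hz falls in DFT bin k = 46.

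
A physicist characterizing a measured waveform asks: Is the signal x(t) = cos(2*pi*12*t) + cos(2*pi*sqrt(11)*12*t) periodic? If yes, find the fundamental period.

f1 = 12 Hz, f2 = 12*sqrt(11) Hz
Ratio f2/f1 = sqrt(11), which is irrational.
Since the frequency ratio is irrational, no common period exists.
The signal is not periodic.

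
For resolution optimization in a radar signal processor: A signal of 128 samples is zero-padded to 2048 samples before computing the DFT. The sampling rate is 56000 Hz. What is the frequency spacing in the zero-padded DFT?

Original DFT: N = 128, resolution = f_s/N = 56000/128 = 875/2 Hz
Zero-padded DFT: N = 2048, resolution = f_s/N = 56000/2048 = 875/32 Hz
Zero-padding interpolates the spectrum (finer frequency grid)
but does NOT improve the true spectral resolution (ability to resolve close frequencies).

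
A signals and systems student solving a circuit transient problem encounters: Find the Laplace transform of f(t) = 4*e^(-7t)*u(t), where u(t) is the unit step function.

Standard Laplace transform pair:
e^(-at)*u(t) <-> 1/(s+a)
With a = 7: L{4*e^(-7t)*u(t)} = 4/(s+7), ROC: Re(s) > -7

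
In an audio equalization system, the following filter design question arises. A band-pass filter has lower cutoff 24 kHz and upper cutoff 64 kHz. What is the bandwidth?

Bandwidth = f_high - f_low
= 64 kHz - 24 kHz = 40 kHz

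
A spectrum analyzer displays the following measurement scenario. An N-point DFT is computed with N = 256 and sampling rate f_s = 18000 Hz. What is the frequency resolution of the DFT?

DFT frequency resolution = f_s / N
= 18000 / 256 = 1125/16 Hz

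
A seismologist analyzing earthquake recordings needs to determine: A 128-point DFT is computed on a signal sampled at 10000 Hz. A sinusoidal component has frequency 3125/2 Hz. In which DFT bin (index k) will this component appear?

DFT frequency resolution = f_s/N = 10000/128 = 625/8 Hz
Bin index k = f_signal / resolution = 3125/2 / 625/8 = 20
The signal frequency 3125/2 Hz falls in DFT bin k = 20.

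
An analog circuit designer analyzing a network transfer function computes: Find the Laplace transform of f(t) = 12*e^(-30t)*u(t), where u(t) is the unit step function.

Standard Laplace transform pair:
e^(-at)*u(t) <-> 1/(s+a)
With a = 30: L{12*e^(-30t)*u(t)} = 12/(s+30), ROC: Re(s) > -30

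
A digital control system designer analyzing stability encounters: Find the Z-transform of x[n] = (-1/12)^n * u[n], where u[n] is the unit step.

The Z-transform of a^n * u[n] is z/(z-a) for |z| > |a|.
Here a = -1/12, so X(z) = z/(z - (-1/12)) = 12z/(12z + 1)
ROC: |z| > 1/12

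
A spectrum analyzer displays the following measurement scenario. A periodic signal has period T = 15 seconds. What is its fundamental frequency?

The fundamental frequency is the reciprocal of the period.
f = 1/T = 1/(15) = 1/15 Hz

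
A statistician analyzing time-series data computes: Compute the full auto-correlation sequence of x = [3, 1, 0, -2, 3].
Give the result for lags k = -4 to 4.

r_xx[k] = sum_m x[m]*x[m+k], indexed from 0, for k = -4 to 4:
  r_xx[-4] = x[4]*x[0] = 9
  r_xx[-3] = x[3]*x[0] + x[4]*x[1] = -3
  r_xx[-2] = x[2]*x[0] + x[3]*x[1] + x[4]*x[2] = -2
  r_xx[-1] = x[1]*x[0] + x[2]*x[1] + x[3]*x[2] + x[4]*x[3] = -3
  r_xx[0] = x[0]*x[0] + x[1]*x[1] + x[2]*x[2] + x[3]*x[3] + x[4]*x[4] = 23
  r_xx[1] = x[0]*x[1] + x[1]*x[2] + x[2]*x[3] + x[3]*x[4] = -3
  r_xx[2] = x[0]*x[2] + x[1]*x[3] + x[2]*x[4] = -2
  r_xx[3] = x[0]*x[3] + x[1]*x[4] = -3
  r_xx[4] = x[0]*x[4] = 9
r_xx = [9, -3, -2, -3, 23, -3, -2, -3, 9]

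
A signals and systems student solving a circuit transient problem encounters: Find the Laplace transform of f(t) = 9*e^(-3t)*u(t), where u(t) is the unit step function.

Standard Laplace transform pair:
e^(-at)*u(t) <-> 1/(s+a)
With a = 3: L{9*e^(-3t)*u(t)} = 9/(s+3), ROC: Re(s) > -3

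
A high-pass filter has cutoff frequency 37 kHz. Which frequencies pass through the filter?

A high-pass filter passes all frequencies above the cutoff frequency 37 kHz and attenuates lower frequencies.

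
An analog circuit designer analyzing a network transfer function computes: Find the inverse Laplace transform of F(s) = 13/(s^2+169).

Standard pair: w/(s^2+w^2) <-> sin(wt)*u(t)
Recognize w^2 = 169, so w = 13; numerator 13 = 1*13.
f(t) = sin(13t)*u(t)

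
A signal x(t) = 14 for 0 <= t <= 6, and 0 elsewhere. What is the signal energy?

Energy = integral of |x(t)|^2 dt over the signal duration
= 14^2 * 6 = 196 * 6 = 1176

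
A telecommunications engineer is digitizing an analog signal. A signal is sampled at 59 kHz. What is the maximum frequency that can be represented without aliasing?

The maximum frequency that can be represented without aliasing
is the Nyquist frequency: f_max = f_s / 2 = 59 kHz / 2 = 59/2 kHz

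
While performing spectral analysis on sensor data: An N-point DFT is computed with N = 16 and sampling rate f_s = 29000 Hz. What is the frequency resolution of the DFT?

DFT frequency resolution = f_s / N
= 29000 / 16 = 3625/2 Hz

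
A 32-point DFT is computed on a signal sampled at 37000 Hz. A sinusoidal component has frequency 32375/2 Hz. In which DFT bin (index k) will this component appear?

DFT frequency resolution = f_s/N = 37000/32 = 4625/4 Hz
Bin index k = f_signal / resolution = 32375/2 / 4625/4 = 14
The signal frequency 32375/2 Hz falls in DFT bin k = 14.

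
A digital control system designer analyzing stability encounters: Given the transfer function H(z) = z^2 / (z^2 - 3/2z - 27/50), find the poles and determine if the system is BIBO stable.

Poles are roots of the denominator: z^2 - 3/2z - 27/50 = 0.
Quadratic formula: z = [-(-3/2) +/- sqrt((-3/2)^2 - 4*(-27/50))] / 2
Discriminant = 9/4 + 54/25 = 441/100; sqrt = 21/10.
z = (3/2 +/- 21/10) / 2 => z = 9/5 or z = -3/10.
|p1| = 9/5, |p2| = 3/10.
For BIBO stability, all poles must lie inside the unit circle (|p| < 1).
System is UNSTABLE since at least one |p| >= 1.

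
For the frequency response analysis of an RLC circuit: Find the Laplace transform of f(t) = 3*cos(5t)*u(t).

Standard pair: cos(wt)*u(t) <-> s/(s^2+w^2)
With w = 5: L{3*cos(5t)*u(t)} = 3s/(s^2+25)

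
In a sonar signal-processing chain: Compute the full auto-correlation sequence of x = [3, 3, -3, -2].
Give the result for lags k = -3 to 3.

r_xx[k] = sum_m x[m]*x[m+k], indexed from 0, for k = -3 to 3:
  r_xx[-3] = x[3]*x[0] = -6
  r_xx[-2] = x[2]*x[0] + x[3]*x[1] = -15
  r_xx[-1] = x[1]*x[0] + x[2]*x[1] + x[3]*x[2] = 6
  r_xx[0] = x[0]*x[0] + x[1]*x[1] + x[2]*x[2] + x[3]*x[3] = 31
  r_xx[1] = x[0]*x[1] + x[1]*x[2] + x[2]*x[3] = 6
  r_xx[2] = x[0]*x[2] + x[1]*x[3] = -15
  r_xx[3] = x[0]*x[3] = -6
r_xx = [-6, -15, 6, 31, 6, -15, -6]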